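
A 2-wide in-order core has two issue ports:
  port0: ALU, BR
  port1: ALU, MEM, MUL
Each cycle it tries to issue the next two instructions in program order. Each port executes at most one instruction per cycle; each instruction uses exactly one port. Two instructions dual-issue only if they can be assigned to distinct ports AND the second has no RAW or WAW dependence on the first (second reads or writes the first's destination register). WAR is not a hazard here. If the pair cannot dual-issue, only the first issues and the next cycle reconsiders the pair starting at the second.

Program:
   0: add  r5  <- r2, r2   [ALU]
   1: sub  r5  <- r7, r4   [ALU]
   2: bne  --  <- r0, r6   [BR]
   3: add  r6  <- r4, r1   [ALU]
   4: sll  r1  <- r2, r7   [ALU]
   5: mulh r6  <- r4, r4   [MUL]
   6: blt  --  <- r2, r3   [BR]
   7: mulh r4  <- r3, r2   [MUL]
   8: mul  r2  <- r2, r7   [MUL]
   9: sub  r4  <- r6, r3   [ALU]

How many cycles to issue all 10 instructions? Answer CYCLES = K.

CYCLES = 6

0. add @i0  | WAW r5
1. sub bne @i1&i2  | 2-wide
2. add sll @i3&i4  | 2-wide
3. mulh blt @i5&i6  | 2-wide
4. mulh @i7  | no-port MUL/MUL
5. mul sub @i8&i9  | 2-wide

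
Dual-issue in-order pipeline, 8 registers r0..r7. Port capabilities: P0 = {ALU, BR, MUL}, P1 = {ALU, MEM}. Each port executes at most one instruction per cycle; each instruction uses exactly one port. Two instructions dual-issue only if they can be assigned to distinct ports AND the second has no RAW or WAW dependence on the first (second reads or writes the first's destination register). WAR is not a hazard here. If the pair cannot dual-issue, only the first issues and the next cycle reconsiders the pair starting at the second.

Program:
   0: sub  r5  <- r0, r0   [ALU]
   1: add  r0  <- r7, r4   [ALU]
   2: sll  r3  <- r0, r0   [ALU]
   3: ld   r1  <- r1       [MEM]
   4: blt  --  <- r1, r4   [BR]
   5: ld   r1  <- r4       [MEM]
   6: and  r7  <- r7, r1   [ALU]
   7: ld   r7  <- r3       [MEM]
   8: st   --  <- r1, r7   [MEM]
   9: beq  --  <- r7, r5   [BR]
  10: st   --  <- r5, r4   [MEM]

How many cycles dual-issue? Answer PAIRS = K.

PAIRS = 4

  cy0 -> i0&i1 (sub+add) 2-wide
  cy1 -> i2&i3 (sll+ld) 2-wide
  cy2 -> i4&i5 (blt+ld) 2-wide
  cy3 -> i6 (and) WAW r7
  cy4 -> i7 (ld) no-port MEM/MEM
  cy5 -> i8&i9 (st+beq) 2-wide
  cy6 -> i10 (st) tail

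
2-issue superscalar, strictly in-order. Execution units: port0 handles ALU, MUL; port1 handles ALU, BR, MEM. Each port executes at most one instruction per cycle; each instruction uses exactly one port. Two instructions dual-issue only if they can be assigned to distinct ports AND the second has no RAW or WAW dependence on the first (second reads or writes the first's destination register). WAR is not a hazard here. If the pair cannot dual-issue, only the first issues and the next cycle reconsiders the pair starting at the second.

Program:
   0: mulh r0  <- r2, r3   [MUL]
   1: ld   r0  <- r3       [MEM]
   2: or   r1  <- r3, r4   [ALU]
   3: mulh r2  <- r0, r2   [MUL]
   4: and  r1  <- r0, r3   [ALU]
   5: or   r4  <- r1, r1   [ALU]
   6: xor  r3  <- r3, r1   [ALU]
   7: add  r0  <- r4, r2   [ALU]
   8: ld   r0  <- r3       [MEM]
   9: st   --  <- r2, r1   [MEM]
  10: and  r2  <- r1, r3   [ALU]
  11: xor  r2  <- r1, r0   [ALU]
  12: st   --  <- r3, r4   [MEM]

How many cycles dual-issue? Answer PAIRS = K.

  cy0 -> i0 (mulh) WAW r0
  cy1 -> i1+i2 (ld/or) dual
  cy2 -> i3+i4 (mulh/and) dual
  cy3 -> i5+i6 (or/xor) dual
  cy4 -> i7 (add) WAW r0
  cy5 -> i8 (ld) no-port MEM/MEM
  cy6 -> i9+i10 (st/and) dual
  cy7 -> i11+i12 (xor/st) dual

PAIRS = 5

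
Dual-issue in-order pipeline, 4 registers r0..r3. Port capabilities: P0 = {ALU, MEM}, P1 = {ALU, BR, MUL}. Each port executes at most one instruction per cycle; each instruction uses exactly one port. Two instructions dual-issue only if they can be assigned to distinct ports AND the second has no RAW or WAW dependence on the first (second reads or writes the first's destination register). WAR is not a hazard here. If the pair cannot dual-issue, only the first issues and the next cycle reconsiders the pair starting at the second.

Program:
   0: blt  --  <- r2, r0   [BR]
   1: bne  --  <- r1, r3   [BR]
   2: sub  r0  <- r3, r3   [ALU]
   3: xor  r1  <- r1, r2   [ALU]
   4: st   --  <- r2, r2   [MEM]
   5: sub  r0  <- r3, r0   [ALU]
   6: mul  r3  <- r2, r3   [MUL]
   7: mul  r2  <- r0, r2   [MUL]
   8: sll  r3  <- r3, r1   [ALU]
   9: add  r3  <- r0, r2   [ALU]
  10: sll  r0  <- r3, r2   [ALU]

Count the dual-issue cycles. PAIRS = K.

PAIRS = 4

  cy0 -> i0 (blt.BR) no-port BR/BR
  cy1 -> i1/i2 (bne.BR/sub.ALU) dual
  cy2 -> i3/i4 (xor.ALU/st.MEM) dual
  cy3 -> i5/i6 (sub.ALU/mul.MUL) dual
  cy4 -> i7/i8 (mul.MUL/sll.ALU) dual
  cy5 -> i9 (add.ALU) RAW r3
  cy6 -> i10 (sll.ALU) tail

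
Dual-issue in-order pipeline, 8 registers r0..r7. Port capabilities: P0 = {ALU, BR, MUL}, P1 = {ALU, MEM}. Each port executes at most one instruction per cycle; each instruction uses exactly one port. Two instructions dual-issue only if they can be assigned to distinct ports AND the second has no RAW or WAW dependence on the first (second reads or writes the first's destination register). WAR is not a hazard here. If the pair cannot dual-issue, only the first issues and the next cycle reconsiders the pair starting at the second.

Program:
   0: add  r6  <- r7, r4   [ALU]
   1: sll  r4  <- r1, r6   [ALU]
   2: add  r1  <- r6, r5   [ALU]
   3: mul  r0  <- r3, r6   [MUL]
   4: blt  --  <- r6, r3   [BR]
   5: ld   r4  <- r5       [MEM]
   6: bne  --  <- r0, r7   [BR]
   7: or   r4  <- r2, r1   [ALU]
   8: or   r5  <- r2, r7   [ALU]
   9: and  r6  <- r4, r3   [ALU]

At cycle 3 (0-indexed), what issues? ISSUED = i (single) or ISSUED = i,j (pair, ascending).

0. add.ALU @i0  | RAW r6
1. sll.ALU/add.ALU @i1/i2  | pair
2. mul.MUL @i3  | no-port MUL/BR
3. blt.BR/ld.MEM @i4/i5  | pair
4. bne.BR/or.ALU @i6/i7  | pair
5. or.ALU/and.ALU @i8/i9  | pair

ISSUED = 4,5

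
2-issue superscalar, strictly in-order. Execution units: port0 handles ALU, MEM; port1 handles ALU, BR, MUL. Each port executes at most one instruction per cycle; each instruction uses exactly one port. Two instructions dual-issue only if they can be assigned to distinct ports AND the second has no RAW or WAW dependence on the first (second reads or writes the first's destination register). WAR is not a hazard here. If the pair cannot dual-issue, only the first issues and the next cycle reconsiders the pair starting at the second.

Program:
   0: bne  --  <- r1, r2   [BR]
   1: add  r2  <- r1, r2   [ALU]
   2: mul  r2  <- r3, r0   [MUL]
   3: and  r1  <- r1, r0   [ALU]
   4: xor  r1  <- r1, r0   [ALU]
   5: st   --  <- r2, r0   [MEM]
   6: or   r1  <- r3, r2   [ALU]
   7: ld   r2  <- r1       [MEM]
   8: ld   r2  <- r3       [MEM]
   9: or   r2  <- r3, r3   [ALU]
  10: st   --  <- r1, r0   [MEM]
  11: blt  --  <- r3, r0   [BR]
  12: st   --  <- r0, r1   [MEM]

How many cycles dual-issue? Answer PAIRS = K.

[0] i0,i1  bne;add  -- 2-wide
[1] i2,i3  mul;and  -- 2-wide
[2] i4,i5  xor;st  -- 2-wide
[3] i6  or  -- RAW r1
[4] i7  ld  -- no-port MEM/MEM
[5] i8  ld  -- WAW r2
[6] i9,i10  or;st  -- 2-wide
[7] i11,i12  blt;st  -- 2-wide

PAIRS = 5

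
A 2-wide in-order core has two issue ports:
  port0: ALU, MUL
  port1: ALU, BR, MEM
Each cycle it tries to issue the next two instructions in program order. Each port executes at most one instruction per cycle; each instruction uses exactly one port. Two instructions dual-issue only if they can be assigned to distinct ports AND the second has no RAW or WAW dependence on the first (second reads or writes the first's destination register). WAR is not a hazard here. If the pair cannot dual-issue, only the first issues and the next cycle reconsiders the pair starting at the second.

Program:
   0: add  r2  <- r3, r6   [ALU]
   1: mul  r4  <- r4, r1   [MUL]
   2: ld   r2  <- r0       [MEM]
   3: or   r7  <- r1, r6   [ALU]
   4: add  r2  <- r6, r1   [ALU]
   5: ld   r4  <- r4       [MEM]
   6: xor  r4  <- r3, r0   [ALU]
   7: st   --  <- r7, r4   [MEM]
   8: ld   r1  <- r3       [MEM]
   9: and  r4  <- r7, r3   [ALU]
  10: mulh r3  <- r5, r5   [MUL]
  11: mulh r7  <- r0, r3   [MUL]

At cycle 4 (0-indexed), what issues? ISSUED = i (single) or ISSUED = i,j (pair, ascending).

ISSUED = 7

[0] i0&i1  add;mul  -- pair
[1] i2&i3  ld;or  -- pair
[2] i4&i5  add;ld  -- pair
[3] i6  xor  -- RAW r4
[4] i7  st  -- no-port MEM/MEM
[5] i8&i9  ld;and  -- pair
[6] i10  mulh  -- no-port MUL/MUL
[7] i11  mulh  -- tail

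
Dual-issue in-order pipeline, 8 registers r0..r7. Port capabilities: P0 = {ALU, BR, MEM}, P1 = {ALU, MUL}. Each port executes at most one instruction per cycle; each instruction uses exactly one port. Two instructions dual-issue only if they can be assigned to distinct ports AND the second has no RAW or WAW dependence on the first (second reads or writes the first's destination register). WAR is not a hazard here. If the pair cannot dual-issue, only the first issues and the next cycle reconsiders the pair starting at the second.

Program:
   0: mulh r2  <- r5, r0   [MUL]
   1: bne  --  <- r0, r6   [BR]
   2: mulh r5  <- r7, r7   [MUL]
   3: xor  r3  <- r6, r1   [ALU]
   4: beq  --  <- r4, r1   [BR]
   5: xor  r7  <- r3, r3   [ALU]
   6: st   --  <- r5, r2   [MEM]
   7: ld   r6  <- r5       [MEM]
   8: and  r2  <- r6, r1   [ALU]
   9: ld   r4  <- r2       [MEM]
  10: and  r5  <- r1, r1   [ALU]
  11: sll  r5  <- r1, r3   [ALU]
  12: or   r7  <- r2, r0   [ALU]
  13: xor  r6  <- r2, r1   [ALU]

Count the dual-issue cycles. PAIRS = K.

PAIRS = 5

c0: i0&i1 mulh+bne  dual
c1: i2&i3 mulh+xor  dual
c2: i4&i5 beq+xor  dual
c3: i6 st  no-port MEM/MEM
c4: i7 ld  RAW r6
c5: i8 and  RAW r2
c6: i9&i10 ld+and  dual
c7: i11&i12 sll+or  dual
c8: i13 xor  tail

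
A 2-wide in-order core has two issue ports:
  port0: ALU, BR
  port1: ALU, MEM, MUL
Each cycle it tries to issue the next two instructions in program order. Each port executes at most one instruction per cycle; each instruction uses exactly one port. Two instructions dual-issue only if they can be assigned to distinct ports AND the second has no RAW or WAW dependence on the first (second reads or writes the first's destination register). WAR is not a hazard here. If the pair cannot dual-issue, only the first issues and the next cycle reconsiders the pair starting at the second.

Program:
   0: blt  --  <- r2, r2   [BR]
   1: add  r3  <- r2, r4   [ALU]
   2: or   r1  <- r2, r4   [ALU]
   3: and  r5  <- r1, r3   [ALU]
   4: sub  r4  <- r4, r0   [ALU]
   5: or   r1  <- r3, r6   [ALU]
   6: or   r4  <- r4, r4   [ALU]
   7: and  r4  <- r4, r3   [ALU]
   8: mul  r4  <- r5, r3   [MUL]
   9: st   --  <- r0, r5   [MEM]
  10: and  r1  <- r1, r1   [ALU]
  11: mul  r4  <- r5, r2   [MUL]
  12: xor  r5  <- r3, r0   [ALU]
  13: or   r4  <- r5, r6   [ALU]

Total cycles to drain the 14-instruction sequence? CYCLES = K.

CYCLES = 9

c0: i0/i1 blt/add  dual
c1: i2 or  RAW r1
c2: i3/i4 and/sub  dual
c3: i5/i6 or/or  dual
c4: i7 and  WAW r4
c5: i8 mul  no-port MUL/MEM
c6: i9/i10 st/and  dual
c7: i11/i12 mul/xor  dual
c8: i13 or  tail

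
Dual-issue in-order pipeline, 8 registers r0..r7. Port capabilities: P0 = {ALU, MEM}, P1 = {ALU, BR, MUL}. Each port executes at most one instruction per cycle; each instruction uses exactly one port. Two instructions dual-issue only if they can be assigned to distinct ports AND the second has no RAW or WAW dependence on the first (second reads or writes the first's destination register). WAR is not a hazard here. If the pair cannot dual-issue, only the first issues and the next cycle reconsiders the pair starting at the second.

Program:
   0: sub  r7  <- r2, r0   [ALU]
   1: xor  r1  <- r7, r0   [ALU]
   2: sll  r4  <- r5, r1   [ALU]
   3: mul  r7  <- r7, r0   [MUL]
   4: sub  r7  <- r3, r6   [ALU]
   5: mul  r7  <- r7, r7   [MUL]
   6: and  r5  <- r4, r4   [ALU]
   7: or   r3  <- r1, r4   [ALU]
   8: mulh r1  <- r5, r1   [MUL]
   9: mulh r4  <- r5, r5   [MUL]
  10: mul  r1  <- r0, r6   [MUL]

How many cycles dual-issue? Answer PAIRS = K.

#0 head=0: sub.ALU i0 RAW r7
#1 head=1: xor.ALU i1 RAW r1
#2 head=2: sll.ALU/mul.MUL i2&i3 pair
#3 head=4: sub.ALU i4 RAW+WAW r7
#4 head=5: mul.MUL/and.ALU i5&i6 pair
#5 head=7: or.ALU/mulh.MUL i7&i8 pair
#6 head=9: mulh.MUL i9 no-port MUL/MUL
#7 head=10: mul.MUL i10 tail

PAIRS = 3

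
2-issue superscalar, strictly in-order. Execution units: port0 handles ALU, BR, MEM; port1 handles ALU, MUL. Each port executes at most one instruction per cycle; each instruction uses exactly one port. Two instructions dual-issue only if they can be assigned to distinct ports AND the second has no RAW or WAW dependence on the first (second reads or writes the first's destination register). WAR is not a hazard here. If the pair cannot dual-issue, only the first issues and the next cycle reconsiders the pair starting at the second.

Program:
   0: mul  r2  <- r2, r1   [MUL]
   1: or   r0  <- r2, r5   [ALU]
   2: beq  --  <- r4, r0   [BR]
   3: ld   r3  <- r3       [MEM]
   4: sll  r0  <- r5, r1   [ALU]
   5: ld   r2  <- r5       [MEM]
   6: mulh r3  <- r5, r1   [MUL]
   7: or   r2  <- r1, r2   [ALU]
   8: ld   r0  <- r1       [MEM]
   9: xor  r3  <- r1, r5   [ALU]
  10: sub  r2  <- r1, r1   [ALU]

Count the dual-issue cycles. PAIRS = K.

#0 head=0: mul.MUL i0 RAW r2
#1 head=1: or.ALU i1 RAW r0
#2 head=2: beq.BR i2 no-port BR/MEM
#3 head=3: ld.MEM sll.ALU i3&i4 dual
#4 head=5: ld.MEM mulh.MUL i5&i6 dual
#5 head=7: or.ALU ld.MEM i7&i8 dual
#6 head=9: xor.ALU sub.ALU i9&i10 dual

PAIRS = 4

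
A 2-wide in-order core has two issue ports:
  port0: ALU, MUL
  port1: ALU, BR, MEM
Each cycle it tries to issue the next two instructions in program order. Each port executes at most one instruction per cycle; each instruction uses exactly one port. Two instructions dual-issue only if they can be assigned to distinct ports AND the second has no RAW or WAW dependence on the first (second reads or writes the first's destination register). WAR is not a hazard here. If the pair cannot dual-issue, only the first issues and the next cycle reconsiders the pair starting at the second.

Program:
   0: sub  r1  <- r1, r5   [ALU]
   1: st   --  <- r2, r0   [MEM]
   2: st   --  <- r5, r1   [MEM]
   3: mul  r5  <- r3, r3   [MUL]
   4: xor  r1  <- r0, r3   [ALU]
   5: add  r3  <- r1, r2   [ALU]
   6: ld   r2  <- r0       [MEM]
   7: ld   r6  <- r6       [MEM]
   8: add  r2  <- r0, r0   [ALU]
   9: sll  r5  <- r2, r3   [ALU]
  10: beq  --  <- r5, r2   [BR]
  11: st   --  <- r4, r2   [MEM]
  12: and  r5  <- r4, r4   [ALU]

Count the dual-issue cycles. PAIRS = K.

  cy0 -> i0&i1 (sub.ALU+st.MEM) dual
  cy1 -> i2&i3 (st.MEM+mul.MUL) dual
  cy2 -> i4 (xor.ALU) RAW r1
  cy3 -> i5&i6 (add.ALU+ld.MEM) dual
  cy4 -> i7&i8 (ld.MEM+add.ALU) dual
  cy5 -> i9 (sll.ALU) RAW r5
  cy6 -> i10 (beq.BR) no-port BR/MEM
  cy7 -> i11&i12 (st.MEM+and.ALU) dual

PAIRS = 5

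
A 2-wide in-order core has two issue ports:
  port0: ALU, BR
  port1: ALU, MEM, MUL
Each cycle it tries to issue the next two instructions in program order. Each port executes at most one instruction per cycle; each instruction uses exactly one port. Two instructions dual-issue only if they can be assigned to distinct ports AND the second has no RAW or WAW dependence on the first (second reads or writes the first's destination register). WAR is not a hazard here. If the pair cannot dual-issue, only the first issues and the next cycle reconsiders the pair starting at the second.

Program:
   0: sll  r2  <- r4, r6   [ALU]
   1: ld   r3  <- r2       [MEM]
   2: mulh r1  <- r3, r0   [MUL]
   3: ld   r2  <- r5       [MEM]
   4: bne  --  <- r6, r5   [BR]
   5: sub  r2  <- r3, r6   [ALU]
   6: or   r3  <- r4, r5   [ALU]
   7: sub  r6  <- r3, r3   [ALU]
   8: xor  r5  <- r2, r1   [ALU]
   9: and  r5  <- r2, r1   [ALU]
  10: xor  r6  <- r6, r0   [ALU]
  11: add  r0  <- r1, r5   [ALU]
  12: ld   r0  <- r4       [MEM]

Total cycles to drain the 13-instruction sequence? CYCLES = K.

CYCLES = 9

#0 head=0: sll.ALU i0 RAW r2
#1 head=1: ld.MEM i1 no-port MEM/MUL
#2 head=2: mulh.MUL i2 no-port MUL/MEM
#3 head=3: ld.MEM bne.BR i3/i4 dual
#4 head=5: sub.ALU or.ALU i5/i6 dual
#5 head=7: sub.ALU xor.ALU i7/i8 dual
#6 head=9: and.ALU xor.ALU i9/i10 dual
#7 head=11: add.ALU i11 WAW r0
#8 head=12: ld.MEM i12 tail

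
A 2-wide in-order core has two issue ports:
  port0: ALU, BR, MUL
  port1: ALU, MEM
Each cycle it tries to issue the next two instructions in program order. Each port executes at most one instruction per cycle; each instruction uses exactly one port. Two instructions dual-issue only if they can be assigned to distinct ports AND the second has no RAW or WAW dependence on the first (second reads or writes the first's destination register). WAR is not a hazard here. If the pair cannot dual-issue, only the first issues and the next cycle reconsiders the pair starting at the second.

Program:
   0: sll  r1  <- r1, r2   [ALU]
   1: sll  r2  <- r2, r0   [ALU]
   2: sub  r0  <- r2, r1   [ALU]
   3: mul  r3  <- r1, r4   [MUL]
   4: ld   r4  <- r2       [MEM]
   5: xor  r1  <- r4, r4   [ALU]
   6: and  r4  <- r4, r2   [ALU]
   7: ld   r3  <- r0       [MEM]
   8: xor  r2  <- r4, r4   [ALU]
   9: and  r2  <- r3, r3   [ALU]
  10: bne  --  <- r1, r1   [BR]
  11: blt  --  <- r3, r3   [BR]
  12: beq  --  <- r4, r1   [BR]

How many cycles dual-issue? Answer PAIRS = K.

PAIRS = 5

[0] i0/i1  sll.ALU sll.ALU  -- dual
[1] i2/i3  sub.ALU mul.MUL  -- dual
[2] i4  ld.MEM  -- RAW r4
[3] i5/i6  xor.ALU and.ALU  -- dual
[4] i7/i8  ld.MEM xor.ALU  -- dual
[5] i9/i10  and.ALU bne.BR  -- dual
[6] i11  blt.BR  -- no-port BR/BR
[7] i12  beq.BR  -- tail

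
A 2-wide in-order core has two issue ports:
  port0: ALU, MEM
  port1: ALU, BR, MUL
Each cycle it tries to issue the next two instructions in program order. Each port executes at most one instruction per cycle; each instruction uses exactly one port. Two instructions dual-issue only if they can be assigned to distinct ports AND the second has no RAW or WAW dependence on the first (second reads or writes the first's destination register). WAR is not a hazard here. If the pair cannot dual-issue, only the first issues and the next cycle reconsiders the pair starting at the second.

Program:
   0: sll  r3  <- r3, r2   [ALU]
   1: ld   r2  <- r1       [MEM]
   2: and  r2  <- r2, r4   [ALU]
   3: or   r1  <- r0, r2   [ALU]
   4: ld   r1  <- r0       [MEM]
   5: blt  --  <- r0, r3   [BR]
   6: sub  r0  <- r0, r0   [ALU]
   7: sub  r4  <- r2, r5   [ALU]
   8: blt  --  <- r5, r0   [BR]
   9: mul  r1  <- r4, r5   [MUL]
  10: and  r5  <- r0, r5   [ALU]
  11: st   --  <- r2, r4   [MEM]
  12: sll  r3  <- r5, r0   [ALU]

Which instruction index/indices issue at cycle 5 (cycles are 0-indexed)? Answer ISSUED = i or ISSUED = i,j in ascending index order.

t=0 i0,i1:sll.ALU;ld.MEM ; 2-wide
t=1 i2:and.ALU ; RAW r2
t=2 i3:or.ALU ; WAW r1
t=3 i4,i5:ld.MEM;blt.BR ; 2-wide
t=4 i6,i7:sub.ALU;sub.ALU ; 2-wide
t=5 i8:blt.BR ; no-port BR/MUL
t=6 i9,i10:mul.MUL;and.ALU ; 2-wide
t=7 i11,i12:st.MEM;sll.ALU ; 2-wide

ISSUED = 8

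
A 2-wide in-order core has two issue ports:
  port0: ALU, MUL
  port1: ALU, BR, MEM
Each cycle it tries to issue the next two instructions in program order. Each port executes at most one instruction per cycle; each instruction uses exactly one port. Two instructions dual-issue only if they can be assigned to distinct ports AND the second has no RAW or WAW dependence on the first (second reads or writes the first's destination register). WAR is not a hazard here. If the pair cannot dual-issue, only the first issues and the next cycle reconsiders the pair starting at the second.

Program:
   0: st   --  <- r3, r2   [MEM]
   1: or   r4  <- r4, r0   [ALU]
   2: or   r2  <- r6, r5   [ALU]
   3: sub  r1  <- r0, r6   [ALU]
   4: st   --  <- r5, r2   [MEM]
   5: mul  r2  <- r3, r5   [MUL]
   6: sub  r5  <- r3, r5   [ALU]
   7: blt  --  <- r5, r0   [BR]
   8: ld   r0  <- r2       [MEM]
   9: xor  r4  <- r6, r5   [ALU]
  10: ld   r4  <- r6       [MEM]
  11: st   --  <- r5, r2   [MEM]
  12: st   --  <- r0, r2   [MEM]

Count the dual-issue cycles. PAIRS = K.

PAIRS = 4

[0] i0+i1  st+or  -- pair
[1] i2+i3  or+sub  -- pair
[2] i4+i5  st+mul  -- pair
[3] i6  sub  -- RAW r5
[4] i7  blt  -- no-port BR/MEM
[5] i8+i9  ld+xor  -- pair
[6] i10  ld  -- no-port MEM/MEM
[7] i11  st  -- no-port MEM/MEM
[8] i12  st  -- tail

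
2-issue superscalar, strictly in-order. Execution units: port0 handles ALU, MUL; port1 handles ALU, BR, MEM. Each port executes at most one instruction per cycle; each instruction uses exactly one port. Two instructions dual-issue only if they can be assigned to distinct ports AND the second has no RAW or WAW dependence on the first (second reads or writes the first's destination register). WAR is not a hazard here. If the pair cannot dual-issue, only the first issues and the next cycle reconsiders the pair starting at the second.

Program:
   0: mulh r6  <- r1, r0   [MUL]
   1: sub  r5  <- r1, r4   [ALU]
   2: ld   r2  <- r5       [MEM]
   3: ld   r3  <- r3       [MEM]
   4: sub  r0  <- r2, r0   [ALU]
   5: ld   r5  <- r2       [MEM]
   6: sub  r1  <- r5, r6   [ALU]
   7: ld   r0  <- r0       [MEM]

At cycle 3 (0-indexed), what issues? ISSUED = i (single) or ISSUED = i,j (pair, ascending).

ISSUED = 5

  cy0 -> i0+i1 (mulh.MUL;sub.ALU) dual
  cy1 -> i2 (ld.MEM) no-port MEM/MEM
  cy2 -> i3+i4 (ld.MEM;sub.ALU) dual
  cy3 -> i5 (ld.MEM) RAW r5
  cy4 -> i6+i7 (sub.ALU;ld.MEM) dual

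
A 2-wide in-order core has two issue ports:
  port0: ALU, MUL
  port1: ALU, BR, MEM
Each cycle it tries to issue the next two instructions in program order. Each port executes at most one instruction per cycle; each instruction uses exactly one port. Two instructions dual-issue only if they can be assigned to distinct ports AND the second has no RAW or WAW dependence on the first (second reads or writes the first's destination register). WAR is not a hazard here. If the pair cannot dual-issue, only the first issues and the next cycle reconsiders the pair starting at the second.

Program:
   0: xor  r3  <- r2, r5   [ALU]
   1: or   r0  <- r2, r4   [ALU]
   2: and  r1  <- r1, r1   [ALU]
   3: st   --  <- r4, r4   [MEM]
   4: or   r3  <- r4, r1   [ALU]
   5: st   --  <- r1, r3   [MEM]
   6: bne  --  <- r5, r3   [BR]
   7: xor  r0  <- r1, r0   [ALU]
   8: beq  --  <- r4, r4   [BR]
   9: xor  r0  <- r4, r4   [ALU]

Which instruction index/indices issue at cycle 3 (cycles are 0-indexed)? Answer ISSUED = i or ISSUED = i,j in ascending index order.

ISSUED = 5

[0] i0/i1  xor.ALU;or.ALU  -- dual
[1] i2/i3  and.ALU;st.MEM  -- dual
[2] i4  or.ALU  -- RAW r3
[3] i5  st.MEM  -- no-port MEM/BR
[4] i6/i7  bne.BR;xor.ALU  -- dual
[5] i8/i9  beq.BR;xor.ALU  -- dual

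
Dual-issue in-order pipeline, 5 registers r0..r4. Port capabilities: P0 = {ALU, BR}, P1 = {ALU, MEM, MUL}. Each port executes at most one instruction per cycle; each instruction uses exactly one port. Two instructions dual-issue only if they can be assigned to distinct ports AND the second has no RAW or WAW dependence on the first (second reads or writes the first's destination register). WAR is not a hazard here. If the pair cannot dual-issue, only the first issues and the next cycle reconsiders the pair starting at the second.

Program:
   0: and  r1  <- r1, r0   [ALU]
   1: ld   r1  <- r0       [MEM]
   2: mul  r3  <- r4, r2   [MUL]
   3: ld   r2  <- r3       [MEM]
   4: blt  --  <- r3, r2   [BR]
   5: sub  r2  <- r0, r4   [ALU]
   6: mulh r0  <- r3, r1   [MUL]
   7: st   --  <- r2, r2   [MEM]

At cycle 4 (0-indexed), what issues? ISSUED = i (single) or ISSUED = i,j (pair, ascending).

ISSUED = 4,5

t=0 i0:and.ALU ; WAW r1
t=1 i1:ld.MEM ; no-port MEM/MUL
t=2 i2:mul.MUL ; no-port MUL/MEM
t=3 i3:ld.MEM ; RAW r2
t=4 i4/i5:blt.BR/sub.ALU ; pair
t=5 i6:mulh.MUL ; no-port MUL/MEM
t=6 i7:st.MEM ; tail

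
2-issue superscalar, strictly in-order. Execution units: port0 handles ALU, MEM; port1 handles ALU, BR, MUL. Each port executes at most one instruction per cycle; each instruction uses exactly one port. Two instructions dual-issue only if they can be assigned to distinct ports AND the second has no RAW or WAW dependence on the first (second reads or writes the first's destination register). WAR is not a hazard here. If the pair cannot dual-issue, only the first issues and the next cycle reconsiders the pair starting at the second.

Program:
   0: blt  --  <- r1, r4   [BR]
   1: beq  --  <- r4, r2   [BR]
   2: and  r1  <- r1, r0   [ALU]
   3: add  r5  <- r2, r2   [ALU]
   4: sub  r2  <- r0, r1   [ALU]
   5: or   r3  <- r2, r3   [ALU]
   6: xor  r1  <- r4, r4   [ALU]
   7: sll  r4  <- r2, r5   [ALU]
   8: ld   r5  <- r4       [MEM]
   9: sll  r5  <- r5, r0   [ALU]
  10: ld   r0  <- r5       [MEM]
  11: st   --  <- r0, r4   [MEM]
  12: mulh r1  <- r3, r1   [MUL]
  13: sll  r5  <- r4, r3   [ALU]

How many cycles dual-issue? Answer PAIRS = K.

#0 head=0: blt i0 no-port BR/BR
#1 head=1: beq+and i1,i2 dual
#2 head=3: add+sub i3,i4 dual
#3 head=5: or+xor i5,i6 dual
#4 head=7: sll i7 RAW r4
#5 head=8: ld i8 RAW+WAW r5
#6 head=9: sll i9 RAW r5
#7 head=10: ld i10 no-port MEM/MEM
#8 head=11: st+mulh i11,i12 dual
#9 head=13: sll i13 tail

PAIRS = 4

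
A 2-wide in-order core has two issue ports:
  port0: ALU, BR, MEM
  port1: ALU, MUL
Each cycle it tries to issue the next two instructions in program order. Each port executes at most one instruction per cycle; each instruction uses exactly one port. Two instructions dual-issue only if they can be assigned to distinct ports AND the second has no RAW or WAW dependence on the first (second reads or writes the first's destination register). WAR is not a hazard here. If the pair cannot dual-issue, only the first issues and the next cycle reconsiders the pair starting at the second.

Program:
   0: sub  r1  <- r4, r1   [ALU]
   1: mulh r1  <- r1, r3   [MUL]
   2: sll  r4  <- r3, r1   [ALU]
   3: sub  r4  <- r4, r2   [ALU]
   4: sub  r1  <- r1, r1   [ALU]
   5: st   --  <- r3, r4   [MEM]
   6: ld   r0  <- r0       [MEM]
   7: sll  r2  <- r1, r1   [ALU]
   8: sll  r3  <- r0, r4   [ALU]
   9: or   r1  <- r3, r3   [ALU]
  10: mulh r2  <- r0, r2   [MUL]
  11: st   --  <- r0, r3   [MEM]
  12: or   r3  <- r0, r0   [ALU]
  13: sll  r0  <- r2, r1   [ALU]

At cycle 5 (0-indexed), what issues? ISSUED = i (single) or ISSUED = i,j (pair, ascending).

ISSUED = 6,7

c0: i0 sub  RAW+WAW r1
c1: i1 mulh  RAW r1
c2: i2 sll  RAW+WAW r4
c3: i3,i4 sub sub  dual
c4: i5 st  no-port MEM/MEM
c5: i6,i7 ld sll  dual
c6: i8 sll  RAW r3
c7: i9,i10 or mulh  dual
c8: i11,i12 st or  dual
c9: i13 sll  tail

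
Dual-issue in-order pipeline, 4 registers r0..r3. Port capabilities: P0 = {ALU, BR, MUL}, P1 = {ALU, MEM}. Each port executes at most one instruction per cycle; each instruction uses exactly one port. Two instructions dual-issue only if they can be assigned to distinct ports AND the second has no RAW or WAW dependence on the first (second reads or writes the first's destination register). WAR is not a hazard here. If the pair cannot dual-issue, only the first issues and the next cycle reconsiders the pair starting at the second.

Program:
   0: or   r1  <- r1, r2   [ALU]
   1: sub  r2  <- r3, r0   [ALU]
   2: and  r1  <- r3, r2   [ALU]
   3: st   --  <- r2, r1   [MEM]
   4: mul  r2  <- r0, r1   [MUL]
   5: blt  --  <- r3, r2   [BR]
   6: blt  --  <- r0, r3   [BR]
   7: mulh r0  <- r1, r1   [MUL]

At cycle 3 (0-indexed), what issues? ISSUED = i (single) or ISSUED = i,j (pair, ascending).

t=0 i0&i1:or+sub ; pair
t=1 i2:and ; RAW r1
t=2 i3&i4:st+mul ; pair
t=3 i5:blt ; no-port BR/BR
t=4 i6:blt ; no-port BR/MUL
t=5 i7:mulh ; tail

ISSUED = 5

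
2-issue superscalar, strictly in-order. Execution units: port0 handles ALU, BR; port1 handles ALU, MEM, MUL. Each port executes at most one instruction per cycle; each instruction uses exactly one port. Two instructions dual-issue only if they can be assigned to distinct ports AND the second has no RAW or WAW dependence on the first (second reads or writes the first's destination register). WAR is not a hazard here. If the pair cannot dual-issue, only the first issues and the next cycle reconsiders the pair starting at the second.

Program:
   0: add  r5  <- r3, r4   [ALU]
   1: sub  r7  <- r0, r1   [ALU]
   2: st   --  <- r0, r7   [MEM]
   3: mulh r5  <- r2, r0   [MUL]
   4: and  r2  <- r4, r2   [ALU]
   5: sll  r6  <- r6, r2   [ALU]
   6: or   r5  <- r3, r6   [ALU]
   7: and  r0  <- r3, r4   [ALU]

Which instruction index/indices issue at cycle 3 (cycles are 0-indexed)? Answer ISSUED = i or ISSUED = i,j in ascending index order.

[0] i0+i1  add+sub  -- 2-wide
[1] i2  st  -- no-port MEM/MUL
[2] i3+i4  mulh+and  -- 2-wide
[3] i5  sll  -- RAW r6
[4] i6+i7  or+and  -- 2-wide

ISSUED = 5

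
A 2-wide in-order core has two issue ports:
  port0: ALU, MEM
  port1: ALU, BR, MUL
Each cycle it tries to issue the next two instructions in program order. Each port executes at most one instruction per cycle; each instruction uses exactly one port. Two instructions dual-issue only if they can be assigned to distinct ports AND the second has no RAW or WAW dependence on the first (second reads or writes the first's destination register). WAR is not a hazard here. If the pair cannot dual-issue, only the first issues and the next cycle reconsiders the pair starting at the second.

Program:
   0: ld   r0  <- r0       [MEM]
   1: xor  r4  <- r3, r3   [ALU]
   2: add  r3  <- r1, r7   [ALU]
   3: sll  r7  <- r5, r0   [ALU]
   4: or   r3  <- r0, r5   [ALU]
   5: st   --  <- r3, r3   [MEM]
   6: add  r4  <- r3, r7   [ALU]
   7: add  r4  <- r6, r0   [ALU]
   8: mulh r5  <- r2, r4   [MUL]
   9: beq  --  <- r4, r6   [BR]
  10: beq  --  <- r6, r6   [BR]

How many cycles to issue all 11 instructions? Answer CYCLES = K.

#0 head=0: ld;xor i0+i1 pair
#1 head=2: add;sll i2+i3 pair
#2 head=4: or i4 RAW r3
#3 head=5: st;add i5+i6 pair
#4 head=7: add i7 RAW r4
#5 head=8: mulh i8 no-port MUL/BR
#6 head=9: beq i9 no-port BR/BR
#7 head=10: beq i10 tail

CYCLES = 8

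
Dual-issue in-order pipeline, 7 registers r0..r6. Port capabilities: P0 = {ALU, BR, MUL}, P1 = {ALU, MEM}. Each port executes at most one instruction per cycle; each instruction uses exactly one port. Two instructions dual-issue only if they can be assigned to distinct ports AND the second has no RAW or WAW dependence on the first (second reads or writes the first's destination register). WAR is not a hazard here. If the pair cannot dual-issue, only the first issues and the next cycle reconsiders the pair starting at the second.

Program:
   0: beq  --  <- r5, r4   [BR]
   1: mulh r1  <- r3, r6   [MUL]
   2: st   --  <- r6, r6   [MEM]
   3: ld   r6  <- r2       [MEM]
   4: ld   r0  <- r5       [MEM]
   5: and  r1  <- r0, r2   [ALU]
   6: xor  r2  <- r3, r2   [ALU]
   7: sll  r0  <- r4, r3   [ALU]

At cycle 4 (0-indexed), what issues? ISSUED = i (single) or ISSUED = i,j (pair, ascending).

0. beq @i0  | no-port BR/MUL
1. mulh+st @i1/i2  | 2-wide
2. ld @i3  | no-port MEM/MEM
3. ld @i4  | RAW r0
4. and+xor @i5/i6  | 2-wide
5. sll @i7  | tail

ISSUED = 5,6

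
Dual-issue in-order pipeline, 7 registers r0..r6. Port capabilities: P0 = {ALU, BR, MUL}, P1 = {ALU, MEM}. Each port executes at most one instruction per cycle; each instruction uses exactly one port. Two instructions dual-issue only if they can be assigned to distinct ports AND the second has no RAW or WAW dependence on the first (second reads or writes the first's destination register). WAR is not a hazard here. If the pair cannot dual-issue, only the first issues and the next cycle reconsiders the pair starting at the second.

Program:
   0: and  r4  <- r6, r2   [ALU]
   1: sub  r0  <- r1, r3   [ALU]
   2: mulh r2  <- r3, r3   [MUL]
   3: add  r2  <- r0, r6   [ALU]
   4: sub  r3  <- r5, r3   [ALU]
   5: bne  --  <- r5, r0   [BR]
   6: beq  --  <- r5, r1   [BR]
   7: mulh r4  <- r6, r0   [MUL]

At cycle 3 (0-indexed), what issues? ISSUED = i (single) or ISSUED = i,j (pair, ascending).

#0 head=0: and;sub i0&i1 pair
#1 head=2: mulh i2 WAW r2
#2 head=3: add;sub i3&i4 pair
#3 head=5: bne i5 no-port BR/BR
#4 head=6: beq i6 no-port BR/MUL
#5 head=7: mulh i7 tail

ISSUED = 5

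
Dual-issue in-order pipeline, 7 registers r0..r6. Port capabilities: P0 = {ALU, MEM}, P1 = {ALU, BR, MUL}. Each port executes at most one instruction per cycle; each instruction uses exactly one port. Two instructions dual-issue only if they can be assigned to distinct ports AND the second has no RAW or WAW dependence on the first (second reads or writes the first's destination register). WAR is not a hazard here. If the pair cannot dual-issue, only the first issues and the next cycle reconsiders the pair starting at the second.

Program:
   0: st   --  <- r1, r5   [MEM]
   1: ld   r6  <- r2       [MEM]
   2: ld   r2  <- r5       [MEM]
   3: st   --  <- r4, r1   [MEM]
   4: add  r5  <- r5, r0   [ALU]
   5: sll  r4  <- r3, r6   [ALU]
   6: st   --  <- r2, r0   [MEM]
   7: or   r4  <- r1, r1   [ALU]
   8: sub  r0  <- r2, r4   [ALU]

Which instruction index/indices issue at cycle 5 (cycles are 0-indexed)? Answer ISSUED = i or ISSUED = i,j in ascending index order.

c0: i0 st  no-port MEM/MEM
c1: i1 ld  no-port MEM/MEM
c2: i2 ld  no-port MEM/MEM
c3: i3+i4 st;add  2-wide
c4: i5+i6 sll;st  2-wide
c5: i7 or  RAW r4
c6: i8 sub  tail

ISSUED = 7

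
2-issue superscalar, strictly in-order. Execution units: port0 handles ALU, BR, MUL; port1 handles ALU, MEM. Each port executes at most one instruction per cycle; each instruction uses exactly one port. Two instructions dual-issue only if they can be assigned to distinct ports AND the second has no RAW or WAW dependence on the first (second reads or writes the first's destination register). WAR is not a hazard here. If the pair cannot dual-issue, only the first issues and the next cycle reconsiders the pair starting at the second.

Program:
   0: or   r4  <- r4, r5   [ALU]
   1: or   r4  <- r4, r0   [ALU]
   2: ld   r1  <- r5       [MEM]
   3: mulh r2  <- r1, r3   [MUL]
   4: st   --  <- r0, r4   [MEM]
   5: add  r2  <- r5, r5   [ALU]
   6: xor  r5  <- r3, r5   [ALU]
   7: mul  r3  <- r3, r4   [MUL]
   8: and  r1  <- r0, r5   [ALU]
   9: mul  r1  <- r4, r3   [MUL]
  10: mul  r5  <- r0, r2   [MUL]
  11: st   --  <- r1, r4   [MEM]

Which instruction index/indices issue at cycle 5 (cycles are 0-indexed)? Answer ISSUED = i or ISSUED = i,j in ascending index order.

c0: i0 or.ALU  RAW+WAW r4
c1: i1/i2 or.ALU ld.MEM  pair
c2: i3/i4 mulh.MUL st.MEM  pair
c3: i5/i6 add.ALU xor.ALU  pair
c4: i7/i8 mul.MUL and.ALU  pair
c5: i9 mul.MUL  no-port MUL/MUL
c6: i10/i11 mul.MUL st.MEM  pair

ISSUED = 9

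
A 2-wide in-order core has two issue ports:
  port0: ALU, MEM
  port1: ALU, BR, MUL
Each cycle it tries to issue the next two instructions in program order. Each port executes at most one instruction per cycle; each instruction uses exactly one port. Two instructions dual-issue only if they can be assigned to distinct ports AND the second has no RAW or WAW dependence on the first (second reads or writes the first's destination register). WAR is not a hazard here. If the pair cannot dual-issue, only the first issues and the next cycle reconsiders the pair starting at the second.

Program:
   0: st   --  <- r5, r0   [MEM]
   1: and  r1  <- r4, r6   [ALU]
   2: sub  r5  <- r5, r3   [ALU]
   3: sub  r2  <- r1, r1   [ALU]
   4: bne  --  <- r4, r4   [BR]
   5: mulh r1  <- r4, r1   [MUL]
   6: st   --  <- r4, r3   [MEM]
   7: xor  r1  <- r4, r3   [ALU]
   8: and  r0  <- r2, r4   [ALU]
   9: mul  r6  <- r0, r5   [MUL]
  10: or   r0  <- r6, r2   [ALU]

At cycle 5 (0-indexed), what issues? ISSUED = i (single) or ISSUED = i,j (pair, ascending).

ISSUED = 9

[0] i0&i1  st and  -- 2-wide
[1] i2&i3  sub sub  -- 2-wide
[2] i4  bne  -- no-port BR/MUL
[3] i5&i6  mulh st  -- 2-wide
[4] i7&i8  xor and  -- 2-wide
[5] i9  mul  -- RAW r6
[6] i10  or  -- tail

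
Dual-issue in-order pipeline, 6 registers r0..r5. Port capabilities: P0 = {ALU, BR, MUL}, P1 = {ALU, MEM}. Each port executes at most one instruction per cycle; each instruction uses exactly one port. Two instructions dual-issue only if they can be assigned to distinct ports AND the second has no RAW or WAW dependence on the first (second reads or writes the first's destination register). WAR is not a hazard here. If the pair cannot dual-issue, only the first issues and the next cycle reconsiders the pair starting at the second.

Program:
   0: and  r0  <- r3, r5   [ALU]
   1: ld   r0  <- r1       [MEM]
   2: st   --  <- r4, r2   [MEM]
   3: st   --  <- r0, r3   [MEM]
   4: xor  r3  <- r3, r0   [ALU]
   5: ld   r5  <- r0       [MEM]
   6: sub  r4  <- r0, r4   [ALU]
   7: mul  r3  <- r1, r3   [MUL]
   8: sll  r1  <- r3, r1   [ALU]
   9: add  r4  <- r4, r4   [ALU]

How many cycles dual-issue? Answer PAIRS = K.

PAIRS = 3

t=0 i0:and.ALU ; WAW r0
t=1 i1:ld.MEM ; no-port MEM/MEM
t=2 i2:st.MEM ; no-port MEM/MEM
t=3 i3+i4:st.MEM/xor.ALU ; 2-wide
t=4 i5+i6:ld.MEM/sub.ALU ; 2-wide
t=5 i7:mul.MUL ; RAW r3
t=6 i8+i9:sll.ALU/add.ALU ; 2-wide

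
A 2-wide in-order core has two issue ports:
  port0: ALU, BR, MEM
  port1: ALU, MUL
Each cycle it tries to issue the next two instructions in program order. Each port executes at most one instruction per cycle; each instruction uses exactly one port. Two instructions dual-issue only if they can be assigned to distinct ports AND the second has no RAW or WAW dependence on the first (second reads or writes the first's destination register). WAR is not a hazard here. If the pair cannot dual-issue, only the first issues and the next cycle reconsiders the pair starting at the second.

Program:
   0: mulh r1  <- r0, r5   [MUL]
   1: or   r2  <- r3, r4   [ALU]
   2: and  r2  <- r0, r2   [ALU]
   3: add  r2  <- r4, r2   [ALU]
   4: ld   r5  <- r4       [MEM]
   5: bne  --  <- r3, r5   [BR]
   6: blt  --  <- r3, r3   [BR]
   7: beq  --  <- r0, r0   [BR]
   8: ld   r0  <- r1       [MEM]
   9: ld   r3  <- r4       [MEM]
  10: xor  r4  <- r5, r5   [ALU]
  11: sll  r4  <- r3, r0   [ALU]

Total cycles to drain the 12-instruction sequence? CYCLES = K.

t=0 i0&i1:mulh.MUL+or.ALU ; pair
t=1 i2:and.ALU ; RAW+WAW r2
t=2 i3&i4:add.ALU+ld.MEM ; pair
t=3 i5:bne.BR ; no-port BR/BR
t=4 i6:blt.BR ; no-port BR/BR
t=5 i7:beq.BR ; no-port BR/MEM
t=6 i8:ld.MEM ; no-port MEM/MEM
t=7 i9&i10:ld.MEM+xor.ALU ; pair
t=8 i11:sll.ALU ; tail

CYCLES = 9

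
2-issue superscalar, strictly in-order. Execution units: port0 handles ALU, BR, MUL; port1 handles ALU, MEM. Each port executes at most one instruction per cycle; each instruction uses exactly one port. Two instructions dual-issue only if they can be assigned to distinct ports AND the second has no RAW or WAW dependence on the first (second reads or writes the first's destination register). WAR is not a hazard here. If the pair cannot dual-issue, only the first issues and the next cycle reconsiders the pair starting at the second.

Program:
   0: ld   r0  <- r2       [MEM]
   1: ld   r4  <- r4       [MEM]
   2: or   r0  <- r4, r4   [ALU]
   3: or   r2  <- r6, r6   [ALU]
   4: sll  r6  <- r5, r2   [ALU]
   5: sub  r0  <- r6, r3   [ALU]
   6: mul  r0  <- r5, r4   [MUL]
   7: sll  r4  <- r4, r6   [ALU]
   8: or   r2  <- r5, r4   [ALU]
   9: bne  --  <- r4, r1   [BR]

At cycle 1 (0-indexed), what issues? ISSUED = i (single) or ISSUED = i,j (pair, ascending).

c0: i0 ld  no-port MEM/MEM
c1: i1 ld  RAW r4
c2: i2/i3 or or  dual
c3: i4 sll  RAW r6
c4: i5 sub  WAW r0
c5: i6/i7 mul sll  dual
c6: i8/i9 or bne  dual

ISSUED = 1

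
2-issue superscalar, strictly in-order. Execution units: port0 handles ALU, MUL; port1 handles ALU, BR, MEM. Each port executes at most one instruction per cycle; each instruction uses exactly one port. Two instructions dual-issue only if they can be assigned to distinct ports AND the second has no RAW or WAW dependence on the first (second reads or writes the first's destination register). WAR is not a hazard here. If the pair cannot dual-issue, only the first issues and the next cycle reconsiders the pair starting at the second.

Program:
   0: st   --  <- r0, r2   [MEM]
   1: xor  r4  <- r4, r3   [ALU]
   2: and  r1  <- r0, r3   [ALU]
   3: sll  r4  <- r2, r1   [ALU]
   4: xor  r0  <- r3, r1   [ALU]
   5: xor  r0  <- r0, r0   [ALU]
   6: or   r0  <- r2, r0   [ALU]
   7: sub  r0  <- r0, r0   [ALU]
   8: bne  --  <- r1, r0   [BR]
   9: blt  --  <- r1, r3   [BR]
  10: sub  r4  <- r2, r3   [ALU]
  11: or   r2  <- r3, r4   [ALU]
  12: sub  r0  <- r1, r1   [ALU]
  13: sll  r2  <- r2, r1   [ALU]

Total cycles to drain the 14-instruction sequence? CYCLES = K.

  cy0 -> i0+i1 (st.MEM/xor.ALU) 2-wide
  cy1 -> i2 (and.ALU) RAW r1
  cy2 -> i3+i4 (sll.ALU/xor.ALU) 2-wide
  cy3 -> i5 (xor.ALU) RAW+WAW r0
  cy4 -> i6 (or.ALU) RAW+WAW r0
  cy5 -> i7 (sub.ALU) RAW r0
  cy6 -> i8 (bne.BR) no-port BR/BR
  cy7 -> i9+i10 (blt.BR/sub.ALU) 2-wide
  cy8 -> i11+i12 (or.ALU/sub.ALU) 2-wide
  cy9 -> i13 (sll.ALU) tail

CYCLES = 10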